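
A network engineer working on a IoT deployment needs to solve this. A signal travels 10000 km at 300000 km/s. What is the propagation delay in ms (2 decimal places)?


Given: distance = 10000 km, speed = 300000 km/s
Delay = distance / speed = 10000 / 300000 seconds
Delay in ms = 10000 * 1000 / 300000
Delay = 33.3333 ms
Rounded to 2 dp = 33.33 ms

33.33


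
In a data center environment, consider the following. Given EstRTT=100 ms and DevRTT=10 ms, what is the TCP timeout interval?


Given: EstRTT = 100 ms, DevRTT = 10 ms
Timeout = EstRTT + 4 * DevRTT
4 * DevRTT = 4 * 10 = 40
Timeout = 100 + 40 = 140 ms

140


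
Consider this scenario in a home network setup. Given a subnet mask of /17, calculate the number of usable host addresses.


Given: subnet mask /17
Host bits = 32 - 17 = 15
Total addresses = 2^15 = 32768
Usable hosts = 32768 - 2 (network + broadcast) = 32766

32766


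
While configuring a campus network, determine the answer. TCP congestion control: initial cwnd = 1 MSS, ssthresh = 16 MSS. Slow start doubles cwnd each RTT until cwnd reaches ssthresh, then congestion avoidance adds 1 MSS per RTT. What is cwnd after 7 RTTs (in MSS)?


RTT 0: cwnd = 1 MSS (initial)
RTT 1: cwnd = 2 MSS (slow start, doubled)
RTT 2: cwnd = 4 MSS (slow start, doubled)
RTT 3: cwnd = 8 MSS (slow start, doubled)
RTT 4: cwnd = 16 MSS (slow start, doubled)
RTT 5: cwnd = 17 MSS (congestion avoidance, +1)
RTT 6: cwnd = 18 MSS (congestion avoidance, +1)
RTT 7: cwnd = 19 MSS (congestion avoidance, +1)

19


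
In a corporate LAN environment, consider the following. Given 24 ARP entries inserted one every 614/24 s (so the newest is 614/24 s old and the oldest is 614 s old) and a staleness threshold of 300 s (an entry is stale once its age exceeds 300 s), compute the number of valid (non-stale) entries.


Ages are k * 614/24 s for k = 1..24 (spacing = 25.5833 s).
Entry k is valid iff k * 614/24 <= 300 iff k <= 24 * 300 / 614 = 11.7264
n_valid = floor(11.7264) = 11
(n_stale = 24 - 11 = 13)

11


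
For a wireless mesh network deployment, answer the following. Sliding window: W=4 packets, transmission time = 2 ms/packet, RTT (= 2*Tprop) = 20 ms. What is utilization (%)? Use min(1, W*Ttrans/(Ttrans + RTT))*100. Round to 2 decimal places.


Given: W = 4, Ttrans = 2 ms, RTT = 20 ms (= 2 * Tprop, Tprop = 10 ms)
Cycle time = Ttrans + RTT = 2 + 20 = 22 ms (first packet sent until its ACK returns)
W * Ttrans = 4 * 2 = 8 ms of sending per cycle
W * Ttrans / (Ttrans + RTT) = 8 / 22 = 0.363636
U = min(1, 0.363636) = 0.363636
U% = 36.36%

36.36


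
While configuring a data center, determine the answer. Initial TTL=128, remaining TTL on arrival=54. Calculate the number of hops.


Given: initial TTL = 128, received TTL = 54
Hops = initial TTL - received TTL
Hops = 128 - 54 = 74

74


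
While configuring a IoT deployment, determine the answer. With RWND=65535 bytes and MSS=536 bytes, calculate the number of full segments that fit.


Given: RWND = 65535 bytes, MSS = 536 bytes
Full segments = floor(RWND / MSS)
Full segments = floor(65535 / 536)
Full segments = floor(122.2668) = 122

122


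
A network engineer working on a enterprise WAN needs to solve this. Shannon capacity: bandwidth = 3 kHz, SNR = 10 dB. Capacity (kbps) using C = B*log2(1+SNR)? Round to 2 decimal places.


Given: B = 3 kHz, SNR = 10 dB
SNR linear = 10^(10/10) = 10
1 + SNR = 11
log2(11) = 3.4594316186
C = 3 * 1000 * 3.4594316186 = 10378.2949 bps
C = 10.378295 kbps -> 10.38 kbps (2 dp)

10.38


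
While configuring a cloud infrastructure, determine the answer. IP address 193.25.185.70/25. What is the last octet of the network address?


Given: IP = 193.25.185.70, prefix = /25
Subnet mask = 255.255.255.128
Last octet of IP: 70
Last octet of mask: 128
Network last octet = 70 AND 128 = 0

0


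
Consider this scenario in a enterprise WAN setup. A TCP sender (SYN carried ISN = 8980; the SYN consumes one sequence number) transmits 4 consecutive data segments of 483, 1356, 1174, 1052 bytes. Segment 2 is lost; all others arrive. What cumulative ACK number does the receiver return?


SYN uses sequence number 8980; first data byte = ISN + 1 = 8981.
Segment 1: SEQ = 8981, len = 483 B, covers [8981, 9463]
Segment 2: SEQ = 9464, len = 1356 B, covers [9464, 10819] [LOST]
Segment 3: SEQ = 10820, len = 1174 B, covers [10820, 11993]
Segment 4: SEQ = 11994, len = 1052 B, covers [11994, 13045]
In-order data received: bytes [8981, 9463] (segments 1..1).
Segment 2 missing -> gap begins at byte 9464; later segments buffered out of order.
Cumulative ACK = next expected in-order byte = 8981 + 483 = 9464

9464


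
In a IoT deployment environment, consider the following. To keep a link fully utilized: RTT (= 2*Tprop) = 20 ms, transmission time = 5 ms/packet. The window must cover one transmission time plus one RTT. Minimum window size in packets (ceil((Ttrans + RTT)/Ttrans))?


Given: Ttrans = 5 ms, RTT = 20 ms (= 2 * Tprop, Tprop = 10 ms)
Time until first ACK returns = Ttrans + RTT = 5 + 20 = 25 ms
Need W * Ttrans >= Ttrans + RTT  ->  W >= (Ttrans + RTT) / Ttrans
(Ttrans + RTT) / Ttrans = 25 / 5 = 5
W_min = ceil(5) = 5

5


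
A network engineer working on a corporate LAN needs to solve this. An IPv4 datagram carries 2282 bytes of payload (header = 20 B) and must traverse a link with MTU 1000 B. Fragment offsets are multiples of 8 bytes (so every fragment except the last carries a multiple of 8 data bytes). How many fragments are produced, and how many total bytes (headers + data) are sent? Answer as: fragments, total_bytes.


Max data per non-final fragment = floor((MTU - header)/8)*8 = floor((1000 - 20)/8)*8 = floor(980/8)*8 = 976 B
Final fragment needs no 8-byte alignment: it can carry up to MTU - header = 980 B
Non-final fragments needed = ceil((payload - 980) / 976) = ceil(1302/976) = ceil(1.3340) = 2
Number of fragments = 2 + 1 = 3
Fragment sizes (data): 2 * 976 B + 330 B (last, 330 <= 980 OK)
Total bytes sent = payload + n_frags * header = 2282 + 3*20 = 2282 + 60 = 2342 B

3, 2342


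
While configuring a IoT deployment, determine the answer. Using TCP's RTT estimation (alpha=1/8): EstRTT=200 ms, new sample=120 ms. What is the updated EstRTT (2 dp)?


Given: EstRTT = 200 ms, SampleRTT = 120 ms, alpha = 1/8
New EstRTT = (1 - alpha) * EstRTT + alpha * SampleRTT
(7/8) * 200 = 175
(1/8) * 120 = 15
New EstRTT = 175 + 15 = 190 ms -> 190.00 ms (2 dp)

190.00


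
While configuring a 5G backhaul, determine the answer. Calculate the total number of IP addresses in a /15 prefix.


Given: CIDR prefix /15
Host bits = 32 - 15 = 17
Total addresses = 2^17 = 131072

131072


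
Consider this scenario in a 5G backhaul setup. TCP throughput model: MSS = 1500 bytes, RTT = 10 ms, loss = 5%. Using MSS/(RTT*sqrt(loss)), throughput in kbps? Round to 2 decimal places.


Given: MSS = 1500 bytes, RTT = 10 ms, loss = 5%
RTT in seconds = 10 / 1000 = 0.01
Loss rate = 5% = 0.05
sqrt(loss) = sqrt(0.05) = 0.223606797750
Throughput (bytes/s) = 1500 / (0.01 * 0.223606797750) = 670820.3932
Throughput (kbps) = 670820.3932 * 8 / 1000 = 5366.563146 -> 5366.56 kbps (2 dp)

5366.56


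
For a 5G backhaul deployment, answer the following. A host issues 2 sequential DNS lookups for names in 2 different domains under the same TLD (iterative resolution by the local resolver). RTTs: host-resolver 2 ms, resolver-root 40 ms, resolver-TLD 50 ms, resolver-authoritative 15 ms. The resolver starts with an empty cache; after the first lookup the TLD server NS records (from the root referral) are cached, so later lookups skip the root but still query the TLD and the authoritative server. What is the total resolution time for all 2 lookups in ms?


Lookup 1 (cold cache): local + root + TLD + auth = 2 + 40 + 50 + 15 = 107 ms
Lookups 2..2 (TLD NS cached -> skip root; new domain -> still ask TLD and auth): local + TLD + auth = 2 + 50 + 15 = 67 ms each
Remaining 1 lookups: 1 * 67 = 67 ms
Total = 107 + 67 = 174 ms

174


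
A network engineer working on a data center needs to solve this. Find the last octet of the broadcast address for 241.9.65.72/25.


Given: IP = 241.9.65.72, prefix = /25
Host bits = 32 - 25 = 7
Network last octet = 72 AND mask = 0
Host part size = 2^7 - 1 = 127
Broadcast last octet = 0 OR 127 = 127

127


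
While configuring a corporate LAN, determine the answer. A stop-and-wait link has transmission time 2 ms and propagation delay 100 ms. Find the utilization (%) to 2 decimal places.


Given: Ttrans = 2 ms, Tprop = 100 ms
RTT = 2 * Tprop = 2 * 100 = 200 ms
U = Ttrans / (Ttrans + RTT)
U = 2 / (2 + 200)
U = 2 / 202 = 0.009901
U% = 0.99%

0.99


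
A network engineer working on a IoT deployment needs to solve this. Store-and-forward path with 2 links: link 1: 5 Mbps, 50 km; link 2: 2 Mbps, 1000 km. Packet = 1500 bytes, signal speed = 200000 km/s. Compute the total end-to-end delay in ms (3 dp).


Packet = 1500 bytes = 12000 bits. Store-and-forward: sum (t_trans + t_prop) per link.
Link 1: t_trans = 12000/(5*10^6) s = 2.4000 ms; t_prop = 50/200000 s = 0.2500 ms; subtotal = 2.6500 ms
Link 2: t_trans = 12000/(2*10^6) s = 6.0000 ms; t_prop = 1000/200000 s = 5.0000 ms; subtotal = 11.0000 ms
End-to-end = 2.6500 + 11.0000 = 13.6500 ms -> 13.650 ms (3 dp)

13.650


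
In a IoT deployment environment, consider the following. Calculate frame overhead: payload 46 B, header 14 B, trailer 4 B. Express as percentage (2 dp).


Given: payload = 46 B, header = 14 B, trailer = 4 B
Overhead bytes = header + trailer = 14 + 4 = 18
Total frame = payload + overhead = 46 + 18 = 64
Overhead % = 18 / 64 * 100 = 28.1250% -> 28.13% (2 dp)

28.13


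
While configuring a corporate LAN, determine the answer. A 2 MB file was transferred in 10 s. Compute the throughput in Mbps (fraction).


Given: file = 2 MB, time = 10 s
File in Mb = 2 * 8 = 16 Mb
Throughput = 16 / 10 Mbps
Throughput = 8/5 Mbps

8/5


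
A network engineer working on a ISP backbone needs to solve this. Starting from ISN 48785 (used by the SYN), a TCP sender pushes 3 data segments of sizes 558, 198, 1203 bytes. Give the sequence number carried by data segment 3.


The SYN occupies sequence number ISN = 48785, so the first data byte is ISN + 1 = 48786.
SEQ of data segment i = (ISN + 1) + sum of payload sizes of segments 1..i-1.
Segment 1: SEQ = 48786, payload = 558 bytes
Segment 2: SEQ = 49344, payload = 198 bytes
Segment 3: SEQ = 49542, payload = 1203 bytes
SEQ of segment 3 = 48786 + 558 + 198 = 49542

49542


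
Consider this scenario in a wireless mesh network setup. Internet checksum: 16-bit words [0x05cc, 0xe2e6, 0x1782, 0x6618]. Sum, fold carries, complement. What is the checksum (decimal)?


Given words: [0x05cc, 0xe2e6, 0x1782, 0x6618]
Step 1: Sum all words
Raw sum = 1484 + 58086 + 6018 + 26136 = 91724
Step 2: Fold carry: (26188 + 1) = 26189
One's complement = ~26189 & 0xFFFF = 39346

39346


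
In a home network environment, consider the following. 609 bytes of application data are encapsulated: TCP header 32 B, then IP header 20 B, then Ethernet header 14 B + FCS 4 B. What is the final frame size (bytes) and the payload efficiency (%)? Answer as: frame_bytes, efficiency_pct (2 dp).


TCP segment = 609 + 32 = 641 B
IP packet = 641 + 20 = 661 B
Ethernet frame = 661 + 14 + 4 = 679 B
Efficiency = app / frame = 609 / 679 = 0.896907 = 89.6907% -> 89.69% (2 dp)

679, 89.69


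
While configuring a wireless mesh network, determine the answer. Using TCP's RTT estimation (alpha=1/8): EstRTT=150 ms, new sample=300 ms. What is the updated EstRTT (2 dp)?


Given: EstRTT = 150 ms, SampleRTT = 300 ms, alpha = 1/8
New EstRTT = (1 - alpha) * EstRTT + alpha * SampleRTT
(7/8) * 150 = 131.25
(1/8) * 300 = 37.5
New EstRTT = 131.25 + 37.5 = 168.75 ms -> 168.75 ms (2 dp)

168.75


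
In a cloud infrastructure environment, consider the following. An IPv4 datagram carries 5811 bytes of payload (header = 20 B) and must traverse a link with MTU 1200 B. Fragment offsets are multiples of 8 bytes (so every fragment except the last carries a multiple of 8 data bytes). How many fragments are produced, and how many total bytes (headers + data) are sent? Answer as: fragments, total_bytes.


Max data per non-final fragment = floor((MTU - header)/8)*8 = floor((1200 - 20)/8)*8 = floor(1180/8)*8 = 1176 B
Final fragment needs no 8-byte alignment: it can carry up to MTU - header = 1180 B
Non-final fragments needed = ceil((payload - 1180) / 1176) = ceil(4631/1176) = ceil(3.9379) = 4
Number of fragments = 4 + 1 = 5
Fragment sizes (data): 4 * 1176 B + 1107 B (last, 1107 <= 1180 OK)
Total bytes sent = payload + n_frags * header = 5811 + 5*20 = 5811 + 100 = 5911 B

5, 5911


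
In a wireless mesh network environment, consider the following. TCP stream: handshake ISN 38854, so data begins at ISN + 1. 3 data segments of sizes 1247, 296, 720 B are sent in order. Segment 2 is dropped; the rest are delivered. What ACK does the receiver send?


SYN uses sequence number 38854; first data byte = ISN + 1 = 38855.
Segment 1: SEQ = 38855, len = 1247 B, covers [38855, 40101]
Segment 2: SEQ = 40102, len = 296 B, covers [40102, 40397] [LOST]
Segment 3: SEQ = 40398, len = 720 B, covers [40398, 41117]
In-order data received: bytes [38855, 40101] (segments 1..1).
Segment 2 missing -> gap begins at byte 40102; later segments buffered out of order.
Cumulative ACK = next expected in-order byte = 38855 + 1247 = 40102

40102


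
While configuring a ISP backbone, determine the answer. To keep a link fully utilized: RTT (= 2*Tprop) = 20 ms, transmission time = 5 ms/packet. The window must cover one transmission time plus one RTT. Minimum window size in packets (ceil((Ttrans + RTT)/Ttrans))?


Given: Ttrans = 5 ms, RTT = 20 ms (= 2 * Tprop, Tprop = 10 ms)
Time until first ACK returns = Ttrans + RTT = 5 + 20 = 25 ms
Need W * Ttrans >= Ttrans + RTT  ->  W >= (Ttrans + RTT) / Ttrans
(Ttrans + RTT) / Ttrans = 25 / 5 = 5
W_min = ceil(5) = 5

5


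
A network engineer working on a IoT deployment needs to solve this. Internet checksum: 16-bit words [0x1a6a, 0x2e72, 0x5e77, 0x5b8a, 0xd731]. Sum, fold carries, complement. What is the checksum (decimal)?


Given words: [0x1a6a, 0x2e72, 0x5e77, 0x5b8a, 0xd731]
Step 1: Sum all words
Raw sum = 6762 + 11890 + 24183 + 23434 + 55089 = 121358
Step 2: Fold carry: (55822 + 1) = 55823
One's complement = ~55823 & 0xFFFF = 9712

9712


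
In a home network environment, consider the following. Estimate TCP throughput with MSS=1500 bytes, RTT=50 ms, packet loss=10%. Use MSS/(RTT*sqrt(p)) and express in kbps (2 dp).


Given: MSS = 1500 bytes, RTT = 50 ms, loss = 10%
RTT in seconds = 50 / 1000 = 0.05
Loss rate = 10% = 0.1
sqrt(loss) = sqrt(0.1) = 0.316227766017
Throughput (bytes/s) = 1500 / (0.05 * 0.316227766017) = 94868.3298
Throughput (kbps) = 94868.3298 * 8 / 1000 = 758.946638 -> 758.95 kbps (2 dp)

758.95


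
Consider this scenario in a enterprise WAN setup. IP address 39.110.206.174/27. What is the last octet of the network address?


Given: IP = 39.110.206.174, prefix = /27
Subnet mask = 255.255.255.224
Last octet of IP: 174
Last octet of mask: 224
Network last octet = 174 AND 224 = 160

160


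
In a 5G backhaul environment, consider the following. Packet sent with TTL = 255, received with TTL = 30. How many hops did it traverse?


Given: initial TTL = 255, received TTL = 30
Hops = initial TTL - received TTL
Hops = 255 - 30 = 225

225


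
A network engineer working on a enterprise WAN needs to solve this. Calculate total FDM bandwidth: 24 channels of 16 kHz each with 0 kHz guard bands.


Given: 24 channels, 16 kHz each, guard = 0 kHz
Channel bandwidth = 24 * 16 = 384 kHz
Guard bands = 23 gaps * 0 kHz = 0 kHz
Total = 384 + 0 = 384 kHz

384


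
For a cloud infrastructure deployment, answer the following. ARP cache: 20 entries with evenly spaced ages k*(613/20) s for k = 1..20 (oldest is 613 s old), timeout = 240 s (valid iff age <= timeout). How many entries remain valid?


Ages are k * 613/20 s for k = 1..20 (spacing = 30.6500 s).
Entry k is valid iff k * 613/20 <= 240 iff k <= 20 * 240 / 613 = 7.8303
n_valid = floor(7.8303) = 7
(n_stale = 20 - 7 = 13)

7


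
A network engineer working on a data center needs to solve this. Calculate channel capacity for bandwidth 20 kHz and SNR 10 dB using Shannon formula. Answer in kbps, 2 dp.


Given: B = 20 kHz, SNR = 10 dB
SNR linear = 10^(10/10) = 10
1 + SNR = 11
log2(11) = 3.4594316186
C = 20 * 1000 * 3.4594316186 = 69188.6324 bps
C = 69.188632 kbps -> 69.19 kbps (2 dp)

69.19


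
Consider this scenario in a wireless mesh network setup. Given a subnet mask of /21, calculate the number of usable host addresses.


Given: subnet mask /21
Host bits = 32 - 21 = 11
Total addresses = 2^11 = 2048
Usable hosts = 2048 - 2 (network + broadcast) = 2046

2046


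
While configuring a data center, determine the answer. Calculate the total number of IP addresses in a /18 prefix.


Given: CIDR prefix /18
Host bits = 32 - 18 = 14
Total addresses = 2^14 = 16384

16384


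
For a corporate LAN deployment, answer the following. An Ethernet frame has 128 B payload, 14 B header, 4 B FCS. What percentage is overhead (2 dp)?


Given: payload = 128 B, header = 14 B, trailer = 4 B
Overhead bytes = header + trailer = 14 + 4 = 18
Total frame = payload + overhead = 128 + 18 = 146
Overhead % = 18 / 146 * 100 = 12.3288% -> 12.33% (2 dp)

12.33


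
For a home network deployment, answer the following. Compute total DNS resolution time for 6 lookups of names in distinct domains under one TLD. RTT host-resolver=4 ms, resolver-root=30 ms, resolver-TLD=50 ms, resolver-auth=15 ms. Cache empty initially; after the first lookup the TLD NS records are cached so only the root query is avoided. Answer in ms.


Lookup 1 (cold cache): local + root + TLD + auth = 4 + 30 + 50 + 15 = 99 ms
Lookups 2..6 (TLD NS cached -> skip root; new domain -> still ask TLD and auth): local + TLD + auth = 4 + 50 + 15 = 69 ms each
Remaining 5 lookups: 5 * 69 = 345 ms
Total = 99 + 345 = 444 ms

444


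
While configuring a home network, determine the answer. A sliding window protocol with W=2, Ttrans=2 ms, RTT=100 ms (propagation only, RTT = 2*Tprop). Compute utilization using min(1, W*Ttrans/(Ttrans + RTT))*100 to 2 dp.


Given: W = 2, Ttrans = 2 ms, RTT = 100 ms (= 2 * Tprop, Tprop = 50 ms)
Cycle time = Ttrans + RTT = 2 + 100 = 102 ms (first packet sent until its ACK returns)
W * Ttrans = 2 * 2 = 4 ms of sending per cycle
W * Ttrans / (Ttrans + RTT) = 4 / 102 = 0.039216
U = min(1, 0.039216) = 0.039216
U% = 3.92%

3.92


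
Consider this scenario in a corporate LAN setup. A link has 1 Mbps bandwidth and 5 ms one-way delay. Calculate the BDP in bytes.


Given: bandwidth = 1 Mbps, delay = 5 ms
BDP in bits = 1 * 10^6 * 5 / 1000
BDP in bits = 5000
BDP in bytes = 5000 / 8 = 625

625


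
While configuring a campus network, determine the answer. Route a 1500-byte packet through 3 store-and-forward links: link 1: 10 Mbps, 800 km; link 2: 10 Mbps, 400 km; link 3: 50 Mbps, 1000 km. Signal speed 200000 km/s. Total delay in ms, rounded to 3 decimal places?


Packet = 1500 bytes = 12000 bits. Store-and-forward: sum (t_trans + t_prop) per link.
Link 1: t_trans = 12000/(10*10^6) s = 1.2000 ms; t_prop = 800/200000 s = 4.0000 ms; subtotal = 5.2000 ms
Link 2: t_trans = 12000/(10*10^6) s = 1.2000 ms; t_prop = 400/200000 s = 2.0000 ms; subtotal = 3.2000 ms
Link 3: t_trans = 12000/(50*10^6) s = 0.2400 ms; t_prop = 1000/200000 s = 5.0000 ms; subtotal = 5.2400 ms
End-to-end = 5.2000 + 3.2000 + 5.2400 = 13.6400 ms -> 13.640 ms (3 dp)

13.640


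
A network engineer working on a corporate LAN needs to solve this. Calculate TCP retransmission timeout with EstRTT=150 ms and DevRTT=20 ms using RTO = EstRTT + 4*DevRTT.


Given: EstRTT = 150 ms, DevRTT = 20 ms
Timeout = EstRTT + 4 * DevRTT
4 * DevRTT = 4 * 20 = 80
Timeout = 150 + 80 = 230 ms

230


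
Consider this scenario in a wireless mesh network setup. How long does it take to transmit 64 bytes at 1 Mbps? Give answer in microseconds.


Given: packet = 64 bytes, bandwidth = 1 Mbps
Packet in bits = 64 * 8 = 512 bits
Bandwidth = 1 * 10^6 = 1000000 bps
Time = 512 / 1000000 seconds
Time in us = 512 * 10^6 / 1000000 = 512

512


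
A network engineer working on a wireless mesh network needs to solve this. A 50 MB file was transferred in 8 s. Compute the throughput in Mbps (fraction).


Given: file = 50 MB, time = 8 s
File in Mb = 50 * 8 = 400 Mb
Throughput = 400 / 8 Mbps
Throughput = 50 Mbps

50


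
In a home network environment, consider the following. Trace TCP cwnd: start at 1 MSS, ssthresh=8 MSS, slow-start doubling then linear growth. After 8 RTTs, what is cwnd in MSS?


RTT 0: cwnd = 1 MSS (initial)
RTT 1: cwnd = 2 MSS (slow start, doubled)
RTT 2: cwnd = 4 MSS (slow start, doubled)
RTT 3: cwnd = 8 MSS (slow start, doubled)
RTT 4: cwnd = 9 MSS (congestion avoidance, +1)
RTT 5: cwnd = 10 MSS (congestion avoidance, +1)
RTT 6: cwnd = 11 MSS (congestion avoidance, +1)
RTT 7: cwnd = 12 MSS (congestion avoidance, +1)
RTT 8: cwnd = 13 MSS (congestion avoidance, +1)

13


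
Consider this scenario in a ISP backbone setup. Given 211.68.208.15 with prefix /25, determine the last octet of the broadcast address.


Given: IP = 211.68.208.15, prefix = /25
Host bits = 32 - 25 = 7
Network last octet = 15 AND mask = 0
Host part size = 2^7 - 1 = 127
Broadcast last octet = 0 OR 127 = 127

127


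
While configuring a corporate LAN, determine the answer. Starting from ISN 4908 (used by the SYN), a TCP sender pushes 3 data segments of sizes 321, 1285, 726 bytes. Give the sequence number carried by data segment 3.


The SYN occupies sequence number ISN = 4908, so the first data byte is ISN + 1 = 4909.
SEQ of data segment i = (ISN + 1) + sum of payload sizes of segments 1..i-1.
Segment 1: SEQ = 4909, payload = 321 bytes
Segment 2: SEQ = 5230, payload = 1285 bytes
Segment 3: SEQ = 6515, payload = 726 bytes
SEQ of segment 3 = 4909 + 321 + 1285 = 6515

6515


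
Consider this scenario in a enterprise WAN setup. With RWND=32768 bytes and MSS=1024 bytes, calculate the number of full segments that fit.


Given: RWND = 32768 bytes, MSS = 1024 bytes
Full segments = floor(RWND / MSS)
Full segments = floor(32768 / 1024)
Full segments = floor(32.0) = 32

32


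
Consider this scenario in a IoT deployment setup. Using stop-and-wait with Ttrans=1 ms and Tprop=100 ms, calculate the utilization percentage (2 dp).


Given: Ttrans = 1 ms, Tprop = 100 ms
RTT = 2 * Tprop = 2 * 100 = 200 ms
U = Ttrans / (Ttrans + RTT)
U = 1 / (1 + 200)
U = 1 / 201 = 0.004975
U% = 0.50%

0.50


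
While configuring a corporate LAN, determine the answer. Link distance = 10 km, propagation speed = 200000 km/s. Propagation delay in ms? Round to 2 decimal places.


Given: distance = 10 km, speed = 200000 km/s
Delay = distance / speed = 10 / 200000 seconds
Delay in ms = 10 * 1000 / 200000
Delay = 0.0500 ms
Rounded to 2 dp = 0.05 ms

0.05


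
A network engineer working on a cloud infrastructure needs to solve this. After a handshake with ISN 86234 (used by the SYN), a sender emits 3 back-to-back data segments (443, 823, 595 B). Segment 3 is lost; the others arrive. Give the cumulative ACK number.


SYN uses sequence number 86234; first data byte = ISN + 1 = 86235.
Segment 1: SEQ = 86235, len = 443 B, covers [86235, 86677]
Segment 2: SEQ = 86678, len = 823 B, covers [86678, 87500]
Segment 3: SEQ = 87501, len = 595 B, covers [87501, 88095] [LOST]
In-order data received: bytes [86235, 87500] (segments 1..2).
Segment 3 missing -> gap begins at byte 87501.
Cumulative ACK = next expected in-order byte = 86235 + 443 + 823 = 87501

87501


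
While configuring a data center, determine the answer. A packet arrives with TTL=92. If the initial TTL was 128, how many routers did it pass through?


Given: initial TTL = 128, received TTL = 92
Hops = initial TTL - received TTL
Hops = 128 - 92 = 36

36


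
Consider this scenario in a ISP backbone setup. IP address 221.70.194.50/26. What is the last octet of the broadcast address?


Given: IP = 221.70.194.50, prefix = /26
Host bits = 32 - 26 = 6
Network last octet = 50 AND mask = 0
Host part size = 2^6 - 1 = 63
Broadcast last octet = 0 OR 63 = 63

63


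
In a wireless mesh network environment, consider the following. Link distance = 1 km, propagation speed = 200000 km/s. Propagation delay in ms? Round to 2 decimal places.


Given: distance = 1 km, speed = 200000 km/s
Delay = distance / speed = 1 / 200000 seconds
Delay in ms = 1 * 1000 / 200000
Delay = 0.0050 ms
Rounded to 2 dp = 0.01 ms

0.01


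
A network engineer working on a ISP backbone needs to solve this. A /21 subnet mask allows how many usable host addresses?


Given: subnet mask /21
Host bits = 32 - 21 = 11
Total addresses = 2^11 = 2048
Usable hosts = 2048 - 2 (network + broadcast) = 2046

2046


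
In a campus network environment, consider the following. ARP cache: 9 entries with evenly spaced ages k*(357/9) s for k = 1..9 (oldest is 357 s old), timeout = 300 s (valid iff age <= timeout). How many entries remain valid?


Ages are k * 357/9 s for k = 1..9 (spacing = 39.6667 s).
Entry k is valid iff k * 357/9 <= 300 iff k <= 9 * 300 / 357 = 7.5630
n_valid = floor(7.5630) = 7
(n_stale = 9 - 7 = 2)

7


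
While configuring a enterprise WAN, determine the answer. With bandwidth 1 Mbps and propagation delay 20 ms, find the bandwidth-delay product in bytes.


Given: bandwidth = 1 Mbps, delay = 20 ms
BDP in bits = 1 * 10^6 * 20 / 1000
BDP in bits = 20000
BDP in bytes = 20000 / 8 = 2500

2500


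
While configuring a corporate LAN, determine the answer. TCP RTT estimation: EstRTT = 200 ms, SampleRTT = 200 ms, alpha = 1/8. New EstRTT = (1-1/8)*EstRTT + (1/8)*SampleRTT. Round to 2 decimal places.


Given: EstRTT = 200 ms, SampleRTT = 200 ms, alpha = 1/8
New EstRTT = (1 - alpha) * EstRTT + alpha * SampleRTT
(7/8) * 200 = 175
(1/8) * 200 = 25
New EstRTT = 175 + 25 = 200 ms -> 200.00 ms (2 dp)

200.00


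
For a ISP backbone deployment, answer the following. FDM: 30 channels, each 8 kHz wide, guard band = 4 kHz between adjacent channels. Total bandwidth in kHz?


Given: 30 channels, 8 kHz each, guard = 4 kHz
Channel bandwidth = 30 * 8 = 240 kHz
Guard bands = 29 gaps * 4 kHz = 116 kHz
Total = 240 + 116 = 356 kHz

356


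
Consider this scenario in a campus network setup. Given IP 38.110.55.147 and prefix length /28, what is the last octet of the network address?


Given: IP = 38.110.55.147, prefix = /28
Subnet mask = 255.255.255.240
Last octet of IP: 147
Last octet of mask: 240
Network last octet = 147 AND 240 = 144

144


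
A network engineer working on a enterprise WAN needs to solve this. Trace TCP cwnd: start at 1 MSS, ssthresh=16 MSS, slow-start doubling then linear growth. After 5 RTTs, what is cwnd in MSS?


RTT 0: cwnd = 1 MSS (initial)
RTT 1: cwnd = 2 MSS (slow start, doubled)
RTT 2: cwnd = 4 MSS (slow start, doubled)
RTT 3: cwnd = 8 MSS (slow start, doubled)
RTT 4: cwnd = 16 MSS (slow start, doubled)
RTT 5: cwnd = 17 MSS (congestion avoidance, +1)

17


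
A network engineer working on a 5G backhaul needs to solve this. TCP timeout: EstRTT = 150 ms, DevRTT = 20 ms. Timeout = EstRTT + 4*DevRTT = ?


Given: EstRTT = 150 ms, DevRTT = 20 ms
Timeout = EstRTT + 4 * DevRTT
4 * DevRTT = 4 * 20 = 80
Timeout = 150 + 80 = 230 ms

230


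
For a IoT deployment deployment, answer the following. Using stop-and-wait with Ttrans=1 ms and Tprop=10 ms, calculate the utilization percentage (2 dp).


Given: Ttrans = 1 ms, Tprop = 10 ms
RTT = 2 * Tprop = 2 * 10 = 20 ms
U = Ttrans / (Ttrans + RTT)
U = 1 / (1 + 20)
U = 1 / 21 = 0.047619
U% = 4.76%

4.76


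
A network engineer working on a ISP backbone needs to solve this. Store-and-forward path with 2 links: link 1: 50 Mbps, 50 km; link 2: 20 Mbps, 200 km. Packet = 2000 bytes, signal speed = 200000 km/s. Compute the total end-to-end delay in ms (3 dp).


Packet = 2000 bytes = 16000 bits. Store-and-forward: sum (t_trans + t_prop) per link.
Link 1: t_trans = 16000/(50*10^6) s = 0.3200 ms; t_prop = 50/200000 s = 0.2500 ms; subtotal = 0.5700 ms
Link 2: t_trans = 16000/(20*10^6) s = 0.8000 ms; t_prop = 200/200000 s = 1.0000 ms; subtotal = 1.8000 ms
End-to-end = 0.5700 + 1.8000 = 2.3700 ms -> 2.370 ms (3 dp)

2.370


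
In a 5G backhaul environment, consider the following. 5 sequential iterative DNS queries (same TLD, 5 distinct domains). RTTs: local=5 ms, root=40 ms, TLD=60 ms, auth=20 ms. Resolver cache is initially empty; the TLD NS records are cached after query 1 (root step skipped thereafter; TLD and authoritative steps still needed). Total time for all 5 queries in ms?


Lookup 1 (cold cache): local + root + TLD + auth = 5 + 40 + 60 + 20 = 125 ms
Lookups 2..5 (TLD NS cached -> skip root; new domain -> still ask TLD and auth): local + TLD + auth = 5 + 60 + 20 = 85 ms each
Remaining 4 lookups: 4 * 85 = 340 ms
Total = 125 + 340 = 465 ms

465


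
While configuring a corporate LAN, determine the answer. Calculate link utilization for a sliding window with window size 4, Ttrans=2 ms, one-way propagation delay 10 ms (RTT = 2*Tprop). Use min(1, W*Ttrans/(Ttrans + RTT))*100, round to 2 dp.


Given: W = 4, Ttrans = 2 ms, RTT = 20 ms (= 2 * Tprop, Tprop = 10 ms)
Cycle time = Ttrans + RTT = 2 + 20 = 22 ms (first packet sent until its ACK returns)
W * Ttrans = 4 * 2 = 8 ms of sending per cycle
W * Ttrans / (Ttrans + RTT) = 8 / 22 = 0.363636
U = min(1, 0.363636) = 0.363636
U% = 36.36%

36.36


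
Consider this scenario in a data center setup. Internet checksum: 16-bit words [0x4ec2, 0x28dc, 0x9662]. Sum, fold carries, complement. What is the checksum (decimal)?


Given words: [0x4ec2, 0x28dc, 0x9662]
Step 1: Sum all words
Raw sum = 20162 + 10460 + 38498 = 69120
Step 2: Fold carry: (3584 + 1) = 3585
One's complement = ~3585 & 0xFFFF = 61950

61950


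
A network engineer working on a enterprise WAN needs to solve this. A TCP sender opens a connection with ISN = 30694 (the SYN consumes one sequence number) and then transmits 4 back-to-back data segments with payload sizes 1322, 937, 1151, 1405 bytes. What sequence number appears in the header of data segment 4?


The SYN occupies sequence number ISN = 30694, so the first data byte is ISN + 1 = 30695.
SEQ of data segment i = (ISN + 1) + sum of payload sizes of segments 1..i-1.
Segment 1: SEQ = 30695, payload = 1322 bytes
Segment 2: SEQ = 32017, payload = 937 bytes
Segment 3: SEQ = 32954, payload = 1151 bytes
Segment 4: SEQ = 34105, payload = 1405 bytes
SEQ of segment 4 = 30695 + 1322 + 937 + 1151 = 34105

34105


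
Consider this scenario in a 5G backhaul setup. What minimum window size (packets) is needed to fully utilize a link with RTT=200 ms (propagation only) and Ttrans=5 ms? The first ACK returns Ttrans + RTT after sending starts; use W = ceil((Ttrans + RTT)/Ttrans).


Given: Ttrans = 5 ms, RTT = 200 ms (= 2 * Tprop, Tprop = 100 ms)
Time until first ACK returns = Ttrans + RTT = 5 + 200 = 205 ms
Need W * Ttrans >= Ttrans + RTT  ->  W >= (Ttrans + RTT) / Ttrans
(Ttrans + RTT) / Ttrans = 205 / 5 = 41
W_min = ceil(41) = 41

41


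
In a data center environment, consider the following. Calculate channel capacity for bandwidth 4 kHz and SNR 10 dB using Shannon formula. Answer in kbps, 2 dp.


Given: B = 4 kHz, SNR = 10 dB
SNR linear = 10^(10/10) = 10
1 + SNR = 11
log2(11) = 3.4594316186
C = 4 * 1000 * 3.4594316186 = 13837.7265 bps
C = 13.837726 kbps -> 13.84 kbps (2 dp)

13.84


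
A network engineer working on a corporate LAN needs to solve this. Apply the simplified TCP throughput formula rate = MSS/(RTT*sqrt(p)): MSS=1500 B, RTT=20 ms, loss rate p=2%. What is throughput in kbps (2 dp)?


Given: MSS = 1500 bytes, RTT = 20 ms, loss = 2%
RTT in seconds = 20 / 1000 = 0.02
Loss rate = 2% = 0.02
sqrt(loss) = sqrt(0.02) = 0.141421356237
Throughput (bytes/s) = 1500 / (0.02 * 0.141421356237) = 530330.0859
Throughput (kbps) = 530330.0859 * 8 / 1000 = 4242.640687 -> 4242.64 kbps (2 dp)

4242.64


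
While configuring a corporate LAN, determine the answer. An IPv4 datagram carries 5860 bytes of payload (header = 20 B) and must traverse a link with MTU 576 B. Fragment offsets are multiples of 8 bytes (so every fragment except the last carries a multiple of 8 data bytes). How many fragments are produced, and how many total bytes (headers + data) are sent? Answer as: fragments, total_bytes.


Max data per non-final fragment = floor((MTU - header)/8)*8 = floor((576 - 20)/8)*8 = floor(556/8)*8 = 552 B
Final fragment needs no 8-byte alignment: it can carry up to MTU - header = 556 B
Non-final fragments needed = ceil((payload - 556) / 552) = ceil(5304/552) = ceil(9.6087) = 10
Number of fragments = 10 + 1 = 11
Fragment sizes (data): 10 * 552 B + 340 B (last, 340 <= 556 OK)
Total bytes sent = payload + n_frags * header = 5860 + 11*20 = 5860 + 220 = 6080 B

11, 6080


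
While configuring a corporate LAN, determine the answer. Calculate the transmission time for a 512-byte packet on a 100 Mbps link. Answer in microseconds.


Given: packet = 512 bytes, bandwidth = 100 Mbps
Packet in bits = 512 * 8 = 4096 bits
Bandwidth = 100 * 10^6 = 100000000 bps
Time = 4096 / 100000000 seconds
Time in us = 4096 * 10^6 / 100000000 = 40.96

40.96


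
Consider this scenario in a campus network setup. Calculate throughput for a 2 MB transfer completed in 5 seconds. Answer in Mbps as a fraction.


Given: file = 2 MB, time = 5 s
File in Mb = 2 * 8 = 16 Mb
Throughput = 16 / 5 Mbps
Throughput = 16/5 Mbps

16/5


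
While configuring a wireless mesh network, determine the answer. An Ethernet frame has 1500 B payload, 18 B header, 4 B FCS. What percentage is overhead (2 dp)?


Given: payload = 1500 B, header = 18 B, trailer = 4 B
Overhead bytes = header + trailer = 18 + 4 = 22
Total frame = payload + overhead = 1500 + 22 = 1522
Overhead % = 22 / 1522 * 100 = 1.4455% -> 1.45% (2 dp)

1.45


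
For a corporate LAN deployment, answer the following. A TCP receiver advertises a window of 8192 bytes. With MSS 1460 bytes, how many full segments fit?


Given: RWND = 8192 bytes, MSS = 1460 bytes
Full segments = floor(RWND / MSS)
Full segments = floor(8192 / 1460)
Full segments = floor(5.611) = 5

5


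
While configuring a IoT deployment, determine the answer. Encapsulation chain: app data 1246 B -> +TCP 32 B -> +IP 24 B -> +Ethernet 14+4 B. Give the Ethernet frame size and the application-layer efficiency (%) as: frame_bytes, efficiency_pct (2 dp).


TCP segment = 1246 + 32 = 1278 B
IP packet = 1278 + 24 = 1302 B
Ethernet frame = 1302 + 14 + 4 = 1320 B
Efficiency = app / frame = 1246 / 1320 = 0.943939 = 94.3939% -> 94.39% (2 dp)

1320, 94.39


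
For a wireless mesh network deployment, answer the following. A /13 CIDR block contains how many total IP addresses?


Given: CIDR prefix /13
Host bits = 32 - 13 = 19
Total addresses = 2^19 = 524288

524288


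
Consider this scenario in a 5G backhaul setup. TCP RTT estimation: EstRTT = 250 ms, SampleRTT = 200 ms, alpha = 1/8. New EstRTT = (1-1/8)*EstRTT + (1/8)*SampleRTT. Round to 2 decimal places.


Given: EstRTT = 250 ms, SampleRTT = 200 ms, alpha = 1/8
New EstRTT = (1 - alpha) * EstRTT + alpha * SampleRTT
(7/8) * 250 = 218.75
(1/8) * 200 = 25
New EstRTT = 218.75 + 25 = 243.75 ms -> 243.75 ms (2 dp)

243.75


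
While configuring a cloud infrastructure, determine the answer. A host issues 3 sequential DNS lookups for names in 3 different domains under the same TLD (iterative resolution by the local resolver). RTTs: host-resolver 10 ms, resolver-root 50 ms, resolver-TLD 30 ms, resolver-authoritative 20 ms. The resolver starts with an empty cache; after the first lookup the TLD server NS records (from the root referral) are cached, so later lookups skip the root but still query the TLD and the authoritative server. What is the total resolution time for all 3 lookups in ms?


Lookup 1 (cold cache): local + root + TLD + auth = 10 + 50 + 30 + 20 = 110 ms
Lookups 2..3 (TLD NS cached -> skip root; new domain -> still ask TLD and auth): local + TLD + auth = 10 + 30 + 20 = 60 ms each
Remaining 2 lookups: 2 * 60 = 120 ms
Total = 110 + 120 = 230 ms

230


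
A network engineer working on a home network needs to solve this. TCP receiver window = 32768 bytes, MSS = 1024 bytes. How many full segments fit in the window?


Given: RWND = 32768 bytes, MSS = 1024 bytes
Full segments = floor(RWND / MSS)
Full segments = floor(32768 / 1024)
Full segments = floor(32.0) = 32

32


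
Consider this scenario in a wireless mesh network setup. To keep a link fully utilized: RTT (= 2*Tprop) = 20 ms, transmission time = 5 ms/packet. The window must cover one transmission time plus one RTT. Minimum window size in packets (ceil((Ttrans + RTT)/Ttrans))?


Given: Ttrans = 5 ms, RTT = 20 ms (= 2 * Tprop, Tprop = 10 ms)
Time until first ACK returns = Ttrans + RTT = 5 + 20 = 25 ms
Need W * Ttrans >= Ttrans + RTT  ->  W >= (Ttrans + RTT) / Ttrans
(Ttrans + RTT) / Ttrans = 25 / 5 = 5
W_min = ceil(5) = 5

5


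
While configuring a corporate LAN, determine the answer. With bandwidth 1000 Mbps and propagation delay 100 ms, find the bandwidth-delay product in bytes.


Given: bandwidth = 1000 Mbps, delay = 100 ms
BDP in bits = 1000 * 10^6 * 100 / 1000
BDP in bits = 100000000
BDP in bytes = 100000000 / 8 = 12500000

12500000


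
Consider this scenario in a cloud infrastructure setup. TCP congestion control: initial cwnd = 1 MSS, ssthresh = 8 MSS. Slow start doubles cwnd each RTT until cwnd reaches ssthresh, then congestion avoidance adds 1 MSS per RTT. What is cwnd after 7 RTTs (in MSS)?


RTT 0: cwnd = 1 MSS (initial)
RTT 1: cwnd = 2 MSS (slow start, doubled)
RTT 2: cwnd = 4 MSS (slow start, doubled)
RTT 3: cwnd = 8 MSS (slow start, doubled)
RTT 4: cwnd = 9 MSS (congestion avoidance, +1)
RTT 5: cwnd = 10 MSS (congestion avoidance, +1)
RTT 6: cwnd = 11 MSS (congestion avoidance, +1)
RTT 7: cwnd = 12 MSS (congestion avoidance, +1)

12


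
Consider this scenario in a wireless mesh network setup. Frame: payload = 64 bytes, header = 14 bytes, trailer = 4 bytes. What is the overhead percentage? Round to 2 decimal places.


Given: payload = 64 B, header = 14 B, trailer = 4 B
Overhead bytes = header + trailer = 14 + 4 = 18
Total frame = payload + overhead = 64 + 18 = 82
Overhead % = 18 / 82 * 100 = 21.9512% -> 21.95% (2 dp)

21.95


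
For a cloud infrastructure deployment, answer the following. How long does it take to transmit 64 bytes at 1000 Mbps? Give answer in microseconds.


Given: packet = 64 bytes, bandwidth = 1000 Mbps
Packet in bits = 64 * 8 = 512 bits
Bandwidth = 1000 * 10^6 = 1000000000 bps
Time = 512 / 1000000000 seconds
Time in us = 512 * 10^6 / 1000000000 = 0.512

0.512


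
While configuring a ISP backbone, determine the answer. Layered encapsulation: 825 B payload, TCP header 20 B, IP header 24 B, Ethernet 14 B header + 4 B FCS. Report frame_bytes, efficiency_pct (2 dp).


TCP segment = 825 + 20 = 845 B
IP packet = 845 + 24 = 869 B
Ethernet frame = 869 + 14 + 4 = 887 B
Efficiency = app / frame = 825 / 887 = 0.930101 = 93.0101% -> 93.01% (2 dp)

887, 93.01


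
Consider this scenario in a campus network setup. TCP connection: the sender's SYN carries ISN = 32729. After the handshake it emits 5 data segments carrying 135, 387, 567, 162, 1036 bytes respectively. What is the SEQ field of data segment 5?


The SYN occupies sequence number ISN = 32729, so the first data byte is ISN + 1 = 32730.
SEQ of data segment i = (ISN + 1) + sum of payload sizes of segments 1..i-1.
Segment 1: SEQ = 32730, payload = 135 bytes
Segment 2: SEQ = 32865, payload = 387 bytes
Segment 3: SEQ = 33252, payload = 567 bytes
Segment 4: SEQ = 33819, payload = 162 bytes
Segment 5: SEQ = 33981, payload = 1036 bytes
SEQ of segment 5 = 32730 + 135 + 387 + 567 + 162 = 33981

33981


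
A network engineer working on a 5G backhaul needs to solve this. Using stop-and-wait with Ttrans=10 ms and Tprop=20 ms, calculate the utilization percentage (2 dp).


Given: Ttrans = 10 ms, Tprop = 20 ms
RTT = 2 * Tprop = 2 * 20 = 40 ms
U = Ttrans / (Ttrans + RTT)
U = 10 / (10 + 40)
U = 10 / 50 = 0.2
U% = 20.00%

20.00
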